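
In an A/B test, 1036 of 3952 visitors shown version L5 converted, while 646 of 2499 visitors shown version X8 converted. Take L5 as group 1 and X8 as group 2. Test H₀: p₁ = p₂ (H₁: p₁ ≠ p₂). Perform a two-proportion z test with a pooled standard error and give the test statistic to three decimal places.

p̂₁ = 1036/3952 ≈ 0.26215, p̂₂ = 646/2499 ≈ 0.25850.
Pooled p̂ = (1036+646)/(3952+2499) = 1682/6451 = 0.26073.
SE = √(p̂(1−p̂)(1/n₁+1/n₂)) = √(0.26073·0.73927·0.000653197) = √(0.000125905) = 0.01122.
z = (0.26215 − 0.25850)/0.01122 = 0.00365/0.01122 = 0.325.
Two-sided p-value ≈ 2·Φ(−0.325) = 0.7455.

z = 0.325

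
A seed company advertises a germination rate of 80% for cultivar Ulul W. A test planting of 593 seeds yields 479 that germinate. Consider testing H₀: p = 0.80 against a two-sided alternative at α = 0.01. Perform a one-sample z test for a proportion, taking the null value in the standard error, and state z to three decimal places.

z = 0.472

p̂ = 479/593 = 0.80776.
SE = √(p₀(1−p₀)/n) = √(0.16/593) = 0.01643.
z = (0.80776 − 0.8)/0.01643 = 0.00776/0.01643 = 0.472.
p-value = 2·P(Z > 0.472) ≈ 0.6367. With α = 0.01, fail to reject H₀.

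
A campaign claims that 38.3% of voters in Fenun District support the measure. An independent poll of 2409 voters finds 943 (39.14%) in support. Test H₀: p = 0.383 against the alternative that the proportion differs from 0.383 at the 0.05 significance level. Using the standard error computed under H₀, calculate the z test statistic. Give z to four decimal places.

p̂ = 943/2409 ≈ 0.3914487.
SE = √(p₀(1−p₀)/n) = √(0.23631/2409) = 0.0099043.
z = (0.3914487 − 0.383)/0.0099043 = 0.0084487/0.0099043 = 0.8530.
p-value = 2·P(Z > 0.853) ≈ 0.3936; since p > α = 0.05, fail to reject H₀.

z = 0.8530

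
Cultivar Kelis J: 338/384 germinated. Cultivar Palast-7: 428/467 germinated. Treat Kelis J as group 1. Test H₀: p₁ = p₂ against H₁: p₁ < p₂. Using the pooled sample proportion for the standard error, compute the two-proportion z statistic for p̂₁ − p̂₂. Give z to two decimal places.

p̂₁ = 338/384 ≈ 0.88021, p̂₂ = 428/467 ≈ 0.91649.
Pooled p̂ = (338+428)/(384+467) = 766/851 = 0.90012.
SE = √(0.089906 × 0.00474549) = 0.02066.
z = (0.88021 − 0.91649)/0.02066 = -0.03628/0.02066 = -1.76.
p-value = P(Z < -1.756) ≈ 0.0395.

z = -1.76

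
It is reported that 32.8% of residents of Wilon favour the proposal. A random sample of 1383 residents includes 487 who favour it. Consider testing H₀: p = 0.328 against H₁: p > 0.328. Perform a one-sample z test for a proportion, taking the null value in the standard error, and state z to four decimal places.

p̂ = 487/1383 ≈ 0.3521330.
Standard error under H₀: √(0.328×0.672/1383) = 0.0126244.
z = (0.3521330 − 0.328)/0.0126244 = 0.0241330/0.0126244 = 1.9116.
p-value = P(Z > 1.912) ≈ 0.0280.

z = 1.9116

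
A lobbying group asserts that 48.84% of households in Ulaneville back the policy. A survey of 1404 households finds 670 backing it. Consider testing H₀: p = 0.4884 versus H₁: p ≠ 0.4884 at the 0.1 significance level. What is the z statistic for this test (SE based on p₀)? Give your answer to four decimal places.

z = -0.8390

p̂ = 670/1404 ≈ 0.477208.
Under H₀, SE = √(0.4884·0.5116/1404) = √(0.000177967) = 0.013340.
z = (0.477208 − 0.4884)/0.013340 = -0.011192/0.013340 = -0.8390.
Two-sided p-value ≈ 2·Φ(−0.839) = 0.4015, so at α = 0.1 we fail to reject H₀.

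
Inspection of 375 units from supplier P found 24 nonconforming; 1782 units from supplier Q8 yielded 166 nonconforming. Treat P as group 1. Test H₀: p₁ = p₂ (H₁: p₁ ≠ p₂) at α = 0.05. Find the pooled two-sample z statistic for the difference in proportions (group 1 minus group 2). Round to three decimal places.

p̂₁ = 24/375 ≈ 0.06400, p̂₂ = 166/1782 ≈ 0.09315.
Pooled p̂ = (24+166)/(375+1782) = 190/2157 = 0.08809.
SE = √(0.0803263 × 0.00322783) = 0.01610.
z = (0.06400 − 0.09315)/0.01610 = -0.02915/0.01610 = -1.811.
Two-sided p-value ≈ 2·Φ(−1.811) = 0.0702. With α = 0.05, fail to reject H₀.

z = -1.811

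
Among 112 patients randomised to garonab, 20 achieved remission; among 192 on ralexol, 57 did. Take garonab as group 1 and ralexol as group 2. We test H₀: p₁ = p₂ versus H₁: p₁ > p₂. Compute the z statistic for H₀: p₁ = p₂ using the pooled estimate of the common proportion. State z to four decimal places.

z = -2.2879

p̂₁ = 20/112 ≈ 0.178571, p̂₂ = 57/192 ≈ 0.296875.
Pooled p̂ = (20+57)/(112+192) = 77/304 = 0.253289.
SE = √(0.189134 × 0.0141369) = 0.051708.
z = (0.178571 − 0.296875)/0.051708 = -0.118304/0.051708 = -2.2879.
p-value = P(Z > -2.288) ≈ 0.9889.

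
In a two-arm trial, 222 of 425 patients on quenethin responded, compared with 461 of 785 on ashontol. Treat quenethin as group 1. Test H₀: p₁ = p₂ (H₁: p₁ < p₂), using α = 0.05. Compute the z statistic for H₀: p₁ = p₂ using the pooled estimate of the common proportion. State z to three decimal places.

p̂₁ = 222/425 ≈ 0.52235, p̂₂ = 461/785 ≈ 0.58726.
Pooled p̂ = (222+461)/(425+785) = 683/1210 = 0.56446.
SE = √(p̂(1−p̂)(1/n₁+1/n₂)) = √(0.56446·0.43554·0.00362683) = √(0.000891636) = 0.02986.
z = (0.52235 − 0.58726)/0.02986 = -0.06491/0.02986 = -2.174.
p-value = P(Z < -2.174) ≈ 0.0149. With α = 0.05, reject H₀.

z = -2.174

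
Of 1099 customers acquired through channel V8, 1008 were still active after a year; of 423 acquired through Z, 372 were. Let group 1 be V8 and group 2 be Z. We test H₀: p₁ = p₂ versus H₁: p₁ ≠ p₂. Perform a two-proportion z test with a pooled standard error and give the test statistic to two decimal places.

z = 2.27

p̂₁ = 1008/1099 = 0.91720, p̂₂ = 372/423 = 0.87943.
Pooled p̂ = (1008+372)/(1099+423) = 1380/1522 = 0.90670.
SE = √(0.0845937 × 0.00327398) = 0.01664.
z = (0.91720 − 0.87943)/0.01664 = 0.03777/0.01664 = 2.27.
p-value = 2·P(Z > 2.269) ≈ 0.0233.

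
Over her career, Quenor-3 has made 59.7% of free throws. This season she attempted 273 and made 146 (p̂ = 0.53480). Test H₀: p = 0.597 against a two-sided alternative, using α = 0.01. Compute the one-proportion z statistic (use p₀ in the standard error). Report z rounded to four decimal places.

p̂ = 146/273 ≈ 0.534799.
Under H₀, SE = √(0.597·0.403/273) = √(0.000881286) = 0.029686.
z = (0.534799 − 0.597)/0.029686 = -0.062201/0.029686 = -2.0953.
p-value = 2·P(Z > 2.095) ≈ 0.0361, so at α = 0.01 we fail to reject H₀.

z = -2.0953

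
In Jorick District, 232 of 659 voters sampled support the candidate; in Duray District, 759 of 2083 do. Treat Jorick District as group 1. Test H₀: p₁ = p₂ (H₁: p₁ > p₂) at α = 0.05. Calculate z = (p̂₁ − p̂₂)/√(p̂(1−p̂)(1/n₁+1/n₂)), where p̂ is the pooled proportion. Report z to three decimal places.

p̂₁ = 232/659 = 0.35205, p̂₂ = 759/2083 = 0.36438.
Pooled p̂ = (232+759)/(659+2083) = 991/2742 = 0.36142.
SE = √(0.230794 × 0.00199753) = 0.02147.
z = (0.35205 − 0.36438)/0.02147 = -0.01233/0.02147 = -0.574.
p-value = P(Z > -0.574) ≈ 0.7171. With α = 0.05, fail to reject H₀.

z = -0.574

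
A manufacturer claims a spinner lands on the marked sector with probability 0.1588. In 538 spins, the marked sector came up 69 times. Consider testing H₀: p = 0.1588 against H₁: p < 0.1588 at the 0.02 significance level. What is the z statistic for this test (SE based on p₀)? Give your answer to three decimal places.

z = -1.939

p̂ = 69/538 = 0.128253.
SE = √(p₀(1−p₀)/n) = √(0.13358/538) = 0.015757.
z = (0.128253 − 0.1588)/0.015757 = -0.030547/0.015757 = -1.939.
p-value = P(Z < -1.939) ≈ 0.0263. With α = 0.02, fail to reject H₀.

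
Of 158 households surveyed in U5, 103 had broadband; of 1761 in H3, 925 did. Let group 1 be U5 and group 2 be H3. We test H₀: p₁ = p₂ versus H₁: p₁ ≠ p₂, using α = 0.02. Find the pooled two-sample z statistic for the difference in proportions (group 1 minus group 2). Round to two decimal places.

z = 3.06

p̂₁ = 103/158 = 0.6519, p̂₂ = 925/1761 = 0.5253.
Pooled p̂ = (103+925)/(158+1761) = 1028/1919 = 0.5357.
SE = √(p̂(1−p̂)(1/n₁+1/n₂)) = √(0.5357·0.4643·0.00689697) = √(0.00171546) = 0.0414.
z = (0.6519 − 0.5253)/0.0414 = 0.1266/0.0414 = 3.06.
Two-sided p-value ≈ 2·Φ(−3.057) = 0.0022. With α = 0.02, reject H₀.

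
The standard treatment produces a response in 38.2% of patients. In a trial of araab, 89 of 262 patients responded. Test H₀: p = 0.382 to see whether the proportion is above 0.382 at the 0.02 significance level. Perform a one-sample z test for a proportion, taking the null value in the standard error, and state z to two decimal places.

p̂ = 89/262 = 0.3397.
Under H₀, SE = √(0.382·0.618/262) = √(0.000901053) = 0.0300.
z = (0.3397 − 0.382)/0.0300 = -0.0423/0.0300 = -1.41.
p-value = P(Z > -1.409) ≈ 0.9206. With α = 0.02, fail to reject H₀.

z = -1.41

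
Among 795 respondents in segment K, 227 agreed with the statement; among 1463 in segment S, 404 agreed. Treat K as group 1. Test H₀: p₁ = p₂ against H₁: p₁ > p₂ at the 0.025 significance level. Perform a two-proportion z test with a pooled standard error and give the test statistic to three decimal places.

p̂₁ = 227/795 = 0.28553, p̂₂ = 404/1463 = 0.27614.
Pooled p̂ = (227+404)/(795+1463) = 631/2258 = 0.27945.
SE = √(p̂(1−p̂)(1/n₁+1/n₂)) = √(0.27945·0.72055·0.00194139) = √(0.000390914) = 0.01977.
z = (0.28553 − 0.27614)/0.01977 = 0.00939/0.01977 = 0.475.
p-value = P(Z > 0.475) ≈ 0.3174; since p > α = 0.025, fail to reject H₀.

z = 0.475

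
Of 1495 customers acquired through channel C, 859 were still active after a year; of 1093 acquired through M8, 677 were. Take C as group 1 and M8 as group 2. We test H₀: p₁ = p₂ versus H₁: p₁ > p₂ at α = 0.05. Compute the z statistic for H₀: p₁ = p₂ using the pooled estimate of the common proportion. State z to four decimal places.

z = -2.2926

p̂₁ = 859/1495 = 0.574582, p̂₂ = 677/1093 = 0.619396.
Pooled p̂ = (859+677)/(1495+1093) = 1536/2588 = 0.593509.
SE = √(0.241256 × 0.00158381) = 0.019547.
z = (0.574582 − 0.619396)/0.019547 = -0.044814/0.019547 = -2.2926.
p-value = P(Z > -2.293) ≈ 0.9891. With α = 0.05, fail to reject H₀.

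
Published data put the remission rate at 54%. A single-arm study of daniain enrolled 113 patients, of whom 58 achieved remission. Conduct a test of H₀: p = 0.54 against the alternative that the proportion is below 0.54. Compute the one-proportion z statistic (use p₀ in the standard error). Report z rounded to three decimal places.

p̂ = 58/113 = 0.51327.
Under H₀, SE = √(0.54·0.46/113) = √(0.00219823) = 0.04689.
z = (0.51327 − 0.54)/0.04689 = -0.02673/0.04689 = -0.570.
p-value = P(Z < -0.570) ≈ 0.2843.

z = -0.570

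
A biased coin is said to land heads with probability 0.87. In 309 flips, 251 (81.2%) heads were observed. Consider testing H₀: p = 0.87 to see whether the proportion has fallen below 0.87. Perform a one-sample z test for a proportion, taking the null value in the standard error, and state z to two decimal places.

z = -3.02

p̂ = 251/309 = 0.8123.
SE = √(p₀(1−p₀)/n) = √(0.1131/309) = 0.0191.
z = (0.8123 − 0.87)/0.0191 = -0.0577/0.0191 = -3.02.
p-value = P(Z < -3.016) ≈ 0.0013.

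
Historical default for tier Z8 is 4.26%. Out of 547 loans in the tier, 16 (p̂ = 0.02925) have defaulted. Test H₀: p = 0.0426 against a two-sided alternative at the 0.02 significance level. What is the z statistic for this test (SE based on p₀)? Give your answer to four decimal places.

p̂ = 16/547 ≈ 0.029250.
SE = √(p₀(1−p₀)/n) = √(0.040785/547) = 0.008635.
z = (0.029250 − 0.0426)/0.008635 = -0.013350/0.008635 = -1.5460.
Two-sided p-value ≈ 2·Φ(−1.546) = 0.1221; since p > α = 0.02, fail to reject H₀.

z = -1.5460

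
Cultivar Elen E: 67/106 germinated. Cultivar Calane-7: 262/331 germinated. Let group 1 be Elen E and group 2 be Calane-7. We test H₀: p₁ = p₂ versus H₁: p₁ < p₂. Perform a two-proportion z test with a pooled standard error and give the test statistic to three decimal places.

p̂₁ = 67/106 = 0.632075, p̂₂ = 262/331 = 0.791541.
Pooled p̂ = (67+262)/(106+331) = 329/437 = 0.752860.
SE = √(p̂(1−p̂)(1/n₁+1/n₂)) = √(0.752860·0.247140·0.0124551) = √(0.00231742) = 0.048140.
z = (0.632075 − 0.791541)/0.048140 = -0.159466/0.048140 = -3.313.
p-value = P(Z < -3.313) ≈ 0.0005.

z = -3.313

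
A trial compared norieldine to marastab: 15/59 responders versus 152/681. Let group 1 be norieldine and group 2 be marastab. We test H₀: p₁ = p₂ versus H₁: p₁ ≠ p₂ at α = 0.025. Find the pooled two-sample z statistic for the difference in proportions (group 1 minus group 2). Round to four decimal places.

p̂₁ = 15/59 = 0.254237, p̂₂ = 152/681 = 0.223201.
Pooled p̂ = (15+152)/(59+681) = 167/740 = 0.225676.
SE = √(0.174746 × 0.0184176) = 0.056731.
z = (0.254237 − 0.223201)/0.056731 = 0.031036/0.056731 = 0.5471.
p-value = 2·P(Z > 0.547) ≈ 0.5843, so at α = 0.025 we fail to reject H₀.

z = 0.5471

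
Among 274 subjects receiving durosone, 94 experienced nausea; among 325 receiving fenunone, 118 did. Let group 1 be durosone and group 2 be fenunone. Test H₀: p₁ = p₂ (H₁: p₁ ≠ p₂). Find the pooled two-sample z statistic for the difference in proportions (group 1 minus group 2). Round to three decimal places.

z = -0.510

p̂₁ = 94/274 ≈ 0.34307, p̂₂ = 118/325 ≈ 0.36308.
Pooled p̂ = (94+118)/(274+325) = 212/599 = 0.35392.
SE = √(p̂(1−p̂)(1/n₁+1/n₂)) = √(0.35392·0.64608·0.00672656) = √(0.00153811) = 0.03922.
z = (0.34307 − 0.36308)/0.03922 = -0.02001/0.03922 = -0.510.
p-value = 2·P(Z > 0.510) ≈ 0.6099.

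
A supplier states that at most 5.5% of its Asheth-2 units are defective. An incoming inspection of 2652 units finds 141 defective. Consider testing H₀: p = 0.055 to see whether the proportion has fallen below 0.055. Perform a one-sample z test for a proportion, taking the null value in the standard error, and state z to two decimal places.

p̂ = 141/2652 ≈ 0.0532.
Under H₀, SE = √(0.055·0.945/2652) = √(1.95984e-05) = 0.0044.
z = (0.0532 − 0.055)/0.0044 = -0.0018/0.0044 = -0.41.
p-value = P(Z < -0.414) ≈ 0.3395.

z = -0.41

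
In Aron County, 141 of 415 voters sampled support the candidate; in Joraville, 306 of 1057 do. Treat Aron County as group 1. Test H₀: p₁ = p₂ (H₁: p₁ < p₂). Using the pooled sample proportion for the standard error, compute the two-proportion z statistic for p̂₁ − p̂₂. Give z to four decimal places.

p̂₁ = 141/415 = 0.339759, p̂₂ = 306/1057 = 0.289499.
Pooled p̂ = (141+306)/(415+1057) = 447/1472 = 0.303668.
SE = √(p̂(1−p̂)(1/n₁+1/n₂)) = √(0.303668·0.696332·0.00335571) = √(0.000709579) = 0.026638.
z = (0.339759 − 0.289499)/0.026638 = 0.050260/0.026638 = 1.8868.
p-value = P(Z < 1.887) ≈ 0.9704.

z = 1.8868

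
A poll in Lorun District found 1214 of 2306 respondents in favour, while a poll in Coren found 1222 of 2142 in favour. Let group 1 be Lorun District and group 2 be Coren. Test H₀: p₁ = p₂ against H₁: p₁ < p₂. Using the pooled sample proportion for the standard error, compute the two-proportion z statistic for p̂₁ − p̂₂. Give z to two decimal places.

z = -2.95

p̂₁ = 1214/2306 = 0.5265, p̂₂ = 1222/2142 = 0.5705.
Pooled p̂ = (1214+1222)/(2306+2142) = 2436/4448 = 0.5477.
SE = √(0.247728 × 0.000900505) = 0.0149.
z = (0.5265 − 0.5705)/0.0149 = -0.0440/0.0149 = -2.95.
p-value = P(Z < -2.949) ≈ 0.0016.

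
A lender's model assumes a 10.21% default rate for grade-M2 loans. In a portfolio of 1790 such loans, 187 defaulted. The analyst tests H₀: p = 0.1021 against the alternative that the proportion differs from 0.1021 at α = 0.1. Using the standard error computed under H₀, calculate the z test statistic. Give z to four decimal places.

z = 0.3311

p̂ = 187/1790 ≈ 0.104469.
SE = √(p₀(1−p₀)/n) = √(0.091676/1790) = 0.007156.
z = (0.104469 − 0.1021)/0.007156 = 0.002369/0.007156 = 0.3311.
Two-sided p-value ≈ 2·Φ(−0.331) = 0.7406; since p > α = 0.1, fail to reject H₀.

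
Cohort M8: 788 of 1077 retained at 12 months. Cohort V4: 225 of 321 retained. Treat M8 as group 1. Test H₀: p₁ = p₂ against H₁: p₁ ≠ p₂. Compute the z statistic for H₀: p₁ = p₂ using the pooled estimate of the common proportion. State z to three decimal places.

p̂₁ = 788/1077 = 0.73166, p̂₂ = 225/321 = 0.70093.
Pooled p̂ = (788+225)/(1077+321) = 1013/1398 = 0.72461.
SE = √(p̂(1−p̂)(1/n₁+1/n₂)) = √(0.72461·0.27539·0.00404377) = √(0.000806942) = 0.02841.
z = (0.73166 − 0.70093)/0.02841 = 0.03073/0.02841 = 1.082.

z = 1.082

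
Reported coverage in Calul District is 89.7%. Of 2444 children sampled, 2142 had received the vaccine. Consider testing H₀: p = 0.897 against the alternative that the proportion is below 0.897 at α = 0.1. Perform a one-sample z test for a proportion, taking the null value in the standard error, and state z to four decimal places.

p̂ = 2142/2444 ≈ 0.8764321.
SE = √(p₀(1−p₀)/n) = √(0.092391/2444) = 0.0061484.
z = (0.8764321 − 0.897)/0.0061484 = -0.0205679/0.0061484 = -3.3452.
p-value = P(Z < -3.345) ≈ 0.0004; since p < α = 0.1, reject H₀.

z = -3.3452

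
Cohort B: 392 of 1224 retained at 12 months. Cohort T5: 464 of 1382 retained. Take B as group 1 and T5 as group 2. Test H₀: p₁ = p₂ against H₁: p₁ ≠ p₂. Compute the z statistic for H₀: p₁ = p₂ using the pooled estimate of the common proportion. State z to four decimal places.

z = -0.8400

p̂₁ = 392/1224 = 0.320261, p̂₂ = 464/1382 = 0.335745.
Pooled p̂ = (392+464)/(1224+1382) = 856/2606 = 0.328473.
SE = √(0.220578 × 0.00154058) = 0.018434.
z = (0.320261 − 0.335745)/0.018434 = -0.015484/0.018434 = -0.8400.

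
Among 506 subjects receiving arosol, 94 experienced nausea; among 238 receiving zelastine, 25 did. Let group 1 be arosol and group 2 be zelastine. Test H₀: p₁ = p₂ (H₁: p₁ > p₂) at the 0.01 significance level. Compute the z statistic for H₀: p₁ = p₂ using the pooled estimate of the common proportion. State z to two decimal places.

z = 2.80

p̂₁ = 94/506 = 0.18577, p̂₂ = 25/238 = 0.10504.
Pooled p̂ = (94+25)/(506+238) = 119/744 = 0.15995.
SE = √(p̂(1−p̂)(1/n₁+1/n₂)) = √(0.15995·0.84005·0.00617797) = √(0.000830093) = 0.02881.
z = (0.18577 − 0.10504)/0.02881 = 0.08073/0.02881 = 2.80.
p-value = P(Z > 2.802) ≈ 0.0025. With α = 0.01, reject H₀.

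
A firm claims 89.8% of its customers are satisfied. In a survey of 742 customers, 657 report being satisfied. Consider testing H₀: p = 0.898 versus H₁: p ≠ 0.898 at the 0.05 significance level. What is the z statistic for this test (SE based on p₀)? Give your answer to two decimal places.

p̂ = 657/742 ≈ 0.88544.
Standard error under H₀: √(0.898×0.102/742) = 0.01111.
z = (0.88544 − 0.898)/0.01111 = -0.01256/0.01111 = -1.13.
p-value = 2·P(Z > 1.130) ≈ 0.2585; since p > α = 0.05, fail to reject H₀.

z = -1.13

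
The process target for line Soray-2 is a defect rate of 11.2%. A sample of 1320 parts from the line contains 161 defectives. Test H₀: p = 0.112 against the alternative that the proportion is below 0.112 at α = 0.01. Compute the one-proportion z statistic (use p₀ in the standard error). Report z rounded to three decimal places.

p̂ = 161/1320 ≈ 0.12197.
Standard error under H₀: √(0.112×0.888/1320) = 0.00868.
z = (0.12197 − 0.112)/0.00868 = 0.00997/0.00868 = 1.149.
p-value = P(Z < 1.149) ≈ 0.8746; since p > α = 0.01, fail to reject H₀.

z = 1.149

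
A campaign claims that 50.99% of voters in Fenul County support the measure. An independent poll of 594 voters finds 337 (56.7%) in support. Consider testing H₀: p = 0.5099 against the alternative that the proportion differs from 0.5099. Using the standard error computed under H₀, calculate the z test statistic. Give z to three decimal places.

p̂ = 337/594 = 0.567340.
Under H₀, SE = √(0.5099·0.4901/594) = √(0.00042071) = 0.020511.
z = (0.567340 − 0.5099)/0.020511 = 0.057440/0.020511 = 2.800.
Two-sided p-value ≈ 2·Φ(−2.800) = 0.0051.

z = 2.800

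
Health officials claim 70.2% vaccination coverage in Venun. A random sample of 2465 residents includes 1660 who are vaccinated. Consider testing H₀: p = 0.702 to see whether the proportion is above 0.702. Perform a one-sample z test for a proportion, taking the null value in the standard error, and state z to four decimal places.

p̂ = 1660/2465 ≈ 0.6734280.
SE = √(p₀(1−p₀)/n) = √(0.2092/2465) = 0.0092123.
z = (0.6734280 − 0.702)/0.0092123 = -0.0285720/0.0092123 = -3.1015.
p-value = P(Z > -3.102) ≈ 0.9990.

z = -3.1015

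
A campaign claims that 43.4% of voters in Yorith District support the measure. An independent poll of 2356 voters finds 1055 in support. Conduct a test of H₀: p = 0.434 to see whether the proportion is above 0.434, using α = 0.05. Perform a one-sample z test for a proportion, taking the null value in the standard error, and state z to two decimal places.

z = 1.35

p̂ = 1055/2356 ≈ 0.4478.
SE = √(p₀(1−p₀)/n) = √(0.24564/2356) = 0.0102.
z = (0.4478 − 0.434)/0.0102 = 0.0138/0.0102 = 1.35.
p-value = P(Z > 1.351) ≈ 0.0884; since p > α = 0.05, fail to reject H₀.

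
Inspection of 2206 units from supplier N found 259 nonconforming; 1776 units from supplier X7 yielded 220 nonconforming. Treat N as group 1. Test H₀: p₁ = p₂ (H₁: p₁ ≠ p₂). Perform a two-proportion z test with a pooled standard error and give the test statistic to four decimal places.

p̂₁ = 259/2206 ≈ 0.117407, p̂₂ = 220/1776 ≈ 0.123874.
Pooled p̂ = (259+220)/(2206+1776) = 479/3982 = 0.120291.
SE = √(p̂(1−p̂)(1/n₁+1/n₂)) = √(0.120291·0.879709·0.00101637) = √(0.000107554) = 0.010371.
z = (0.117407 − 0.123874)/0.010371 = -0.006467/0.010371 = -0.6236.
Two-sided p-value ≈ 2·Φ(−0.624) = 0.5329.

z = -0.6236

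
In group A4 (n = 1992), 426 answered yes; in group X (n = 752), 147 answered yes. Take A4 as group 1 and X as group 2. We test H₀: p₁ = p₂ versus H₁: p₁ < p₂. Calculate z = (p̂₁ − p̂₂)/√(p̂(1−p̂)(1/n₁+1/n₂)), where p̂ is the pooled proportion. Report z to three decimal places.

p̂₁ = 426/1992 = 0.21386, p̂₂ = 147/752 = 0.19548.
Pooled p̂ = (426+147)/(1992+752) = 573/2744 = 0.20882.
SE = √(0.165214 × 0.0018318) = 0.01740.
z = (0.21386 − 0.19548)/0.01740 = 0.01838/0.01740 = 1.056.

z = 1.056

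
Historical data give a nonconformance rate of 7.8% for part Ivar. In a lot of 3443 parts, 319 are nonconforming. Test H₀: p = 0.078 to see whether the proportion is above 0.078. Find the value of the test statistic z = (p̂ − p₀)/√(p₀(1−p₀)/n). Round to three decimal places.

z = 3.206

p̂ = 319/3443 = 0.09265.
Standard error under H₀: √(0.078×0.922/3443) = 0.00457.
z = (0.09265 − 0.078)/0.00457 = 0.01465/0.00457 = 3.206.
p-value = P(Z > 3.206) ≈ 0.0007.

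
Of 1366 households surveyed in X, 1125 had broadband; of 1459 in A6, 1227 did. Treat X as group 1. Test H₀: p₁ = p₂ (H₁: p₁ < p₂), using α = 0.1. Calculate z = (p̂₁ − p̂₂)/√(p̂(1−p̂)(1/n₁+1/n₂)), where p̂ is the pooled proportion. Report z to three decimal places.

p̂₁ = 1125/1366 ≈ 0.82357, p̂₂ = 1227/1459 ≈ 0.84099.
Pooled p̂ = (1125+1227)/(1366+1459) = 2352/2825 = 0.83257.
SE = √(0.1394 × 0.00141747) = 0.01406.
z = (0.82357 − 0.84099)/0.01406 = -0.01742/0.01406 = -1.239.
p-value = P(Z < -1.239) ≈ 0.1077, so at α = 0.1 we fail to reject H₀.

z = -1.239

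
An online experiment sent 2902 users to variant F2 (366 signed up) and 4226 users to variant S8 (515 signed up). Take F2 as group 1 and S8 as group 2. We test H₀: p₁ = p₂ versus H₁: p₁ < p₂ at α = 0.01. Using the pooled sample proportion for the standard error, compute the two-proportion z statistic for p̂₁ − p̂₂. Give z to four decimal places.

z = 0.5363

p̂₁ = 366/2902 ≈ 0.1261199, p̂₂ = 515/4226 ≈ 0.1218646.
Pooled p̂ = (366+515)/(2902+4226) = 881/7128 = 0.1235971.
SE = √(0.108321 × 0.00058122) = 0.0079346.
z = (0.1261199 − 0.1218646)/0.0079346 = 0.0042553/0.0079346 = 0.5363.
p-value = P(Z < 0.536) ≈ 0.7041. With α = 0.01, fail to reject H₀.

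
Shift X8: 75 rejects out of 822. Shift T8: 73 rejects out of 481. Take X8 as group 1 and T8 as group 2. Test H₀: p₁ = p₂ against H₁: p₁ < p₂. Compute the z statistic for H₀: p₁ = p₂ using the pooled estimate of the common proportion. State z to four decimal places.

z = -3.3228

p̂₁ = 75/822 = 0.0912409, p̂₂ = 73/481 = 0.1517672.
Pooled p̂ = (75+73)/(822+481) = 148/1303 = 0.1135840.
SE = √(p̂(1−p̂)(1/n₁+1/n₂)) = √(0.1135840·0.8864160·0.00329555) = √(0.000331805) = 0.0182155.
z = (0.0912409 − 0.1517672)/0.0182155 = -0.0605263/0.0182155 = -3.3228.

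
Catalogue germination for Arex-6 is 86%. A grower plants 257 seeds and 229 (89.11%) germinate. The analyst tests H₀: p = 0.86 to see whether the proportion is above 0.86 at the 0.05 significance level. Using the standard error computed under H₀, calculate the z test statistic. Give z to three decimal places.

z = 1.435

p̂ = 229/257 ≈ 0.89105.
SE = √(p₀(1−p₀)/n) = √(0.1204/257) = 0.02164.
z = (0.89105 − 0.86)/0.02164 = 0.03105/0.02164 = 1.435.
p-value = P(Z > 1.435) ≈ 0.0757. With α = 0.05, fail to reject H₀.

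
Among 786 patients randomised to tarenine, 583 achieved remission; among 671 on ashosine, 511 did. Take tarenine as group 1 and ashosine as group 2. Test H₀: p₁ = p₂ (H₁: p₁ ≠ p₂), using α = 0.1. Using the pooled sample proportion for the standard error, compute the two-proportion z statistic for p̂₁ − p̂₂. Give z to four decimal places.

p̂₁ = 583/786 ≈ 0.7417303, p̂₂ = 511/671 ≈ 0.7615499.
Pooled p̂ = (583+511)/(786+671) = 1094/1457 = 0.7508579.
SE = √(0.18707 × 0.00276258) = 0.0227332.
z = (0.7417303 − 0.7615499)/0.0227332 = -0.0198196/0.0227332 = -0.8718.
Two-sided p-value ≈ 2·Φ(−0.872) = 0.3833; since p > α = 0.1, fail to reject H₀.

z = -0.8718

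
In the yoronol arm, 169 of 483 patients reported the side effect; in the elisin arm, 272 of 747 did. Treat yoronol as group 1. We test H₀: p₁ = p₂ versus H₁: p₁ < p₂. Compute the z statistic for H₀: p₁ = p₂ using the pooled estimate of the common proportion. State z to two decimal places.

z = -0.51

p̂₁ = 169/483 = 0.3499, p̂₂ = 272/747 = 0.3641.
Pooled p̂ = (169+272)/(483+747) = 441/1230 = 0.3585.
SE = √(0.229988 × 0.00340908) = 0.0280.
z = (0.3499 − 0.3641)/0.0280 = -0.0142/0.0280 = -0.51.
p-value = P(Z < -0.508) ≈ 0.3057.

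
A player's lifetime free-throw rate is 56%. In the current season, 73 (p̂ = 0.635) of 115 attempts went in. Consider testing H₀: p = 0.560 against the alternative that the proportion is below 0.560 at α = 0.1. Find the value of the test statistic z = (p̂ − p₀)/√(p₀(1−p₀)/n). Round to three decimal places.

p̂ = 73/115 = 0.634783.
Under H₀, SE = √(0.56·0.44/115) = √(0.00214261) = 0.046288.
z = (0.634783 − 0.56)/0.046288 = 0.074783/0.046288 = 1.616.
p-value = P(Z < 1.616) ≈ 0.9469, so at α = 0.1 we fail to reject H₀.

z = 1.616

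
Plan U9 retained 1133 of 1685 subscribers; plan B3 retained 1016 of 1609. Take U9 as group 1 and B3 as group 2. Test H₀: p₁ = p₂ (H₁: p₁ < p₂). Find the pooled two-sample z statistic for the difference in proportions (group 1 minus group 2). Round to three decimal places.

z = 2.467

p̂₁ = 1133/1685 ≈ 0.67240, p̂₂ = 1016/1609 ≈ 0.63145.
Pooled p̂ = (1133+1016)/(1685+1609) = 2149/3294 = 0.65240.
SE = √(p̂(1−p̂)(1/n₁+1/n₂)) = √(0.65240·0.34760·0.00121498) = √(0.000275526) = 0.01660.
z = (0.67240 − 0.63145)/0.01660 = 0.04095/0.01660 = 2.467.
p-value = P(Z < 2.467) ≈ 0.9932.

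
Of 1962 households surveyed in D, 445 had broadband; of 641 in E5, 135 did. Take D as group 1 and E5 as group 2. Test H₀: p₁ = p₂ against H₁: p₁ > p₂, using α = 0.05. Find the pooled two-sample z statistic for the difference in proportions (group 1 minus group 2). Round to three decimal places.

p̂₁ = 445/1962 = 0.22681, p̂₂ = 135/641 = 0.21061.
Pooled p̂ = (445+135)/(1962+641) = 580/2603 = 0.22282.
SE = √(0.173171 × 0.00206975) = 0.01893.
z = (0.22681 − 0.21061)/0.01893 = 0.01620/0.01893 = 0.856.
p-value = P(Z > 0.856) ≈ 0.1961, so at α = 0.05 we fail to reject H₀.

z = 0.856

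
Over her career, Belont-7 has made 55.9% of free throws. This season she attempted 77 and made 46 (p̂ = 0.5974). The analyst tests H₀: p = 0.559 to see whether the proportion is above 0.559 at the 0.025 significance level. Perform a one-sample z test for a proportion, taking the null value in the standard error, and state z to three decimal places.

z = 0.679

p̂ = 46/77 ≈ 0.59740.
SE = √(p₀(1−p₀)/n) = √(0.24652/77) = 0.05658.
z = (0.59740 − 0.559)/0.05658 = 0.03840/0.05658 = 0.679.
p-value = P(Z > 0.679) ≈ 0.2487. With α = 0.025, fail to reject H₀.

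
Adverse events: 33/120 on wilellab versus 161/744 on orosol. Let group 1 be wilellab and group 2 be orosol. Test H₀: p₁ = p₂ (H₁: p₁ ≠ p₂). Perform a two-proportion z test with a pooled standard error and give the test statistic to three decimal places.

p̂₁ = 33/120 ≈ 0.27500, p̂₂ = 161/744 ≈ 0.21640.
Pooled p̂ = (33+161)/(120+744) = 194/864 = 0.22454.
SE = √(0.17412 × 0.00967742) = 0.04105.
z = (0.27500 − 0.21640)/0.04105 = 0.05860/0.04105 = 1.428.
Two-sided p-value ≈ 2·Φ(−1.428) = 0.1534.

z = 1.428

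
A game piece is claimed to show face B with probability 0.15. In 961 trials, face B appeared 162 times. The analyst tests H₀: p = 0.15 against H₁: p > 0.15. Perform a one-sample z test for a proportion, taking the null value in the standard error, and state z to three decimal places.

p̂ = 162/961 = 0.168574.
Standard error under H₀: √(0.15×0.85/961) = 0.011518.
z = (0.168574 − 0.15)/0.011518 = 0.018574/0.011518 = 1.613.
p-value = P(Z > 1.613) ≈ 0.0534.

z = 1.613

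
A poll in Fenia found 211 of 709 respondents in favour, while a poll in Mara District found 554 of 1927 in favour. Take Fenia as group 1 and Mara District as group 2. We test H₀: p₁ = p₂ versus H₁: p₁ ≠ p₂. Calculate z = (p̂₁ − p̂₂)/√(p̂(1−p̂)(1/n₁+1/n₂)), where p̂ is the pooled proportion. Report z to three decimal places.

z = 0.507

p̂₁ = 211/709 = 0.29760, p̂₂ = 554/1927 = 0.28749.
Pooled p̂ = (211+554)/(709+1927) = 765/2636 = 0.29021.
SE = √(p̂(1−p̂)(1/n₁+1/n₂)) = √(0.29021·0.70979·0.00192938) = √(0.000397431) = 0.01994.
z = (0.29760 − 0.28749)/0.01994 = 0.01011/0.01994 = 0.507.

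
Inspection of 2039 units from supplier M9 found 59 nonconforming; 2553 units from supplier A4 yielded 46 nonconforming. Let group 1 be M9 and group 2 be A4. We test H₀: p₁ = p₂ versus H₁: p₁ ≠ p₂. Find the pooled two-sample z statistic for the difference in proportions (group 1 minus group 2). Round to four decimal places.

p̂₁ = 59/2039 = 0.0289358, p̂₂ = 46/2553 = 0.0180180.
Pooled p̂ = (59+46)/(2039+2553) = 105/4592 = 0.0228659.
SE = √(0.022343 × 0.000882133) = 0.0044395.
z = (0.0289358 − 0.0180180)/0.0044395 = 0.0109178/0.0044395 = 2.4592.
p-value = 2·P(Z > 2.459) ≈ 0.0139.

z = 2.4592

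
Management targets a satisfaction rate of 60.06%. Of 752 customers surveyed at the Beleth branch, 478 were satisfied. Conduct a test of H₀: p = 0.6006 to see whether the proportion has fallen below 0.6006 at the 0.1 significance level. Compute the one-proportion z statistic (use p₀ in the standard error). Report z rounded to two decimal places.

z = 1.96

p̂ = 478/752 ≈ 0.6356.
Under H₀, SE = √(0.6006·0.3994/752) = √(0.000318989) = 0.0179.
z = (0.6356 − 0.6006)/0.0179 = 0.0350/0.0179 = 1.96.
p-value = P(Z < 1.962) ≈ 0.9751; since p > α = 0.1, fail to reject H₀.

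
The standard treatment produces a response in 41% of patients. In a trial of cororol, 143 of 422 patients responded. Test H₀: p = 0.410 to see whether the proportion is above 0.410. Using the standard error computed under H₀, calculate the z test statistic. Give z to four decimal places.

p̂ = 143/422 = 0.338863.
SE = √(p₀(1−p₀)/n) = √(0.2419/422) = 0.023942.
z = (0.338863 − 0.41)/0.023942 = -0.071137/0.023942 = -2.9712.

z = -2.9712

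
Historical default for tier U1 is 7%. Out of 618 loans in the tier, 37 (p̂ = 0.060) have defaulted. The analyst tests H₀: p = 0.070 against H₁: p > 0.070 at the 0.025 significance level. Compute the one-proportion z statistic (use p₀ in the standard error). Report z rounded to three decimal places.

z = -0.987

p̂ = 37/618 = 0.05987.
SE = √(p₀(1−p₀)/n) = √(0.0651/618) = 0.01026.
z = (0.05987 − 0.07)/0.01026 = -0.01013/0.01026 = -0.987.
p-value = P(Z > -0.987) ≈ 0.8382. With α = 0.025, fail to reject H₀.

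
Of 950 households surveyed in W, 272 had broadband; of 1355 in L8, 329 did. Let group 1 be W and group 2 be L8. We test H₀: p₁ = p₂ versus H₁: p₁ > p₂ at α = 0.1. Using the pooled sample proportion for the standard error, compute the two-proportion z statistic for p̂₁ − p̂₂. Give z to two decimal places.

z = 2.34

p̂₁ = 272/950 = 0.2863, p̂₂ = 329/1355 = 0.2428.
Pooled p̂ = (272+329)/(950+1355) = 601/2305 = 0.2607.
SE = √(p̂(1−p̂)(1/n₁+1/n₂)) = √(0.2607·0.7393·0.00179064) = √(0.000345152) = 0.0186.
z = (0.2863 − 0.2428)/0.0186 = 0.0435/0.0186 = 2.34.
p-value = P(Z > 2.342) ≈ 0.0096; since p < α = 0.1, reject H₀.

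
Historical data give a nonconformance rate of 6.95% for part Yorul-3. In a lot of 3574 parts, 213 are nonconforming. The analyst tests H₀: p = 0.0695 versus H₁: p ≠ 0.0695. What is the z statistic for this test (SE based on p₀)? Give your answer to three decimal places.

p̂ = 213/3574 ≈ 0.059597.
Standard error under H₀: √(0.0695×0.9305/3574) = 0.004254.
z = (0.059597 − 0.0695)/0.004254 = -0.009903/0.004254 = -2.328.
p-value = 2·P(Z > 2.328) ≈ 0.0199.

z = -2.328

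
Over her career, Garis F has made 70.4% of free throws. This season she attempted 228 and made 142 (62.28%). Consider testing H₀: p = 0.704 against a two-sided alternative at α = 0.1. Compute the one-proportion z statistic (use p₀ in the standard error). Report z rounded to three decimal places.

z = -2.686

p̂ = 142/228 ≈ 0.62281.
Under H₀, SE = √(0.704·0.296/228) = √(0.000913965) = 0.03023.
z = (0.62281 − 0.704)/0.03023 = -0.08119/0.03023 = -2.686.
Two-sided p-value ≈ 2·Φ(−2.686) = 0.0072. With α = 0.1, reject H₀.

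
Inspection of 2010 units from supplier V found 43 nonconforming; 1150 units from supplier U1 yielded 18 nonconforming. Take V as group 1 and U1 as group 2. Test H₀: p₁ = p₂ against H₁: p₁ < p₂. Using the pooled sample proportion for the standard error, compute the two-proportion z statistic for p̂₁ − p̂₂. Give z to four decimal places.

p̂₁ = 43/2010 = 0.0213930, p̂₂ = 18/1150 = 0.0156522.
Pooled p̂ = (43+18)/(2010+1150) = 61/3160 = 0.0193038.
SE = √(p̂(1−p̂)(1/n₁+1/n₂)) = √(0.0193038·0.9806962·0.00136708) = √(2.58804e-05) = 0.0050873.
z = (0.0213930 − 0.0156522)/0.0050873 = 0.0057408/0.0050873 = 1.1285.

z = 1.1285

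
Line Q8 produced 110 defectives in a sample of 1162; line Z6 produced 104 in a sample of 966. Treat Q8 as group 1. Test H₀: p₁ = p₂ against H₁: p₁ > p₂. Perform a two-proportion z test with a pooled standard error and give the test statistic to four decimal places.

p̂₁ = 110/1162 ≈ 0.0946644, p̂₂ = 104/966 ≈ 0.1076605.
Pooled p̂ = (110+104)/(1162+966) = 214/2128 = 0.1005639.
SE = √(p̂(1−p̂)(1/n₁+1/n₂)) = √(0.1005639·0.8994361·0.00189578) = √(0.000171475) = 0.0130948.
z = (0.0946644 − 0.1076605)/0.0130948 = -0.0129961/0.0130948 = -0.9925.

z = -0.9925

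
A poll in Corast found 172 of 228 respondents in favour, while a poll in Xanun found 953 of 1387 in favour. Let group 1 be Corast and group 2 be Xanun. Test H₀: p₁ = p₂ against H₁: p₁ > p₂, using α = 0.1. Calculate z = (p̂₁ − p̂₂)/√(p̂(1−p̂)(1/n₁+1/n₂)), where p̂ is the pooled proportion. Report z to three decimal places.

p̂₁ = 172/228 ≈ 0.754386, p̂₂ = 953/1387 ≈ 0.687094.
Pooled p̂ = (172+953)/(228+1387) = 1125/1615 = 0.696594.
SE = √(0.211351 × 0.00510695) = 0.032854.
z = (0.754386 − 0.687094)/0.032854 = 0.067292/0.032854 = 2.048.
p-value = P(Z > 2.048) ≈ 0.0203. With α = 0.1, reject H₀.

z = 2.048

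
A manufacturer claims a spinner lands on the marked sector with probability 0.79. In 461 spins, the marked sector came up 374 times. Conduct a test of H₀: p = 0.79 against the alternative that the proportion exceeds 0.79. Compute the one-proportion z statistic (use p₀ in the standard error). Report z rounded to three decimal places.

p̂ = 374/461 = 0.81128.
Standard error under H₀: √(0.79×0.21/461) = 0.01897.
z = (0.81128 − 0.79)/0.01897 = 0.02128/0.01897 = 1.122.
p-value = P(Z > 1.122) ≈ 0.1310.

z = 1.122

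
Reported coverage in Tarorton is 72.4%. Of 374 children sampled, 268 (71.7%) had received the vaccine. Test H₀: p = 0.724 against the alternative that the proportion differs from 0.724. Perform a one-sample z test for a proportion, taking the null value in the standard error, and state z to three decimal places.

p̂ = 268/374 = 0.71658.
Under H₀, SE = √(0.724·0.276/374) = √(0.000534289) = 0.02311.
z = (0.71658 − 0.724)/0.02311 = -0.00742/0.02311 = -0.321.
Two-sided p-value ≈ 2·Φ(−0.321) = 0.7481.

z = -0.321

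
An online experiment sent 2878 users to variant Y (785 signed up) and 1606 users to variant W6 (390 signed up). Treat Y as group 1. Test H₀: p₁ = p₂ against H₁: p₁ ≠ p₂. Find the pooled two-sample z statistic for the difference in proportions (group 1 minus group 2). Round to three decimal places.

p̂₁ = 785/2878 = 0.27276, p̂₂ = 390/1606 = 0.24284.
Pooled p̂ = (785+390)/(2878+1606) = 1175/4484 = 0.26204.
SE = √(0.193376 × 0.000970129) = 0.01370.
z = (0.27276 − 0.24284)/0.01370 = 0.02992/0.01370 = 2.184.
p-value = 2·P(Z > 2.184) ≈ 0.0289.

z = 2.184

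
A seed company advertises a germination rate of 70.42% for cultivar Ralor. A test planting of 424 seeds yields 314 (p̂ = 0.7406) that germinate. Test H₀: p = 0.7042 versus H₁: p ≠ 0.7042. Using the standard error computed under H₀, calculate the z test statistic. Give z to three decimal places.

z = 1.641

p̂ = 314/424 = 0.74057.
Standard error under H₀: √(0.7042×0.2958/424) = 0.02216.
z = (0.74057 − 0.7042)/0.02216 = 0.03637/0.02216 = 1.641.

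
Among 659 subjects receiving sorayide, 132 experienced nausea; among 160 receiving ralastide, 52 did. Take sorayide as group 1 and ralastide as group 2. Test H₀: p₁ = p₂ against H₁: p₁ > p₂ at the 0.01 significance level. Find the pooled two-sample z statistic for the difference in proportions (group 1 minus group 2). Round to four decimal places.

z = -3.3900

p̂₁ = 132/659 = 0.2003035, p̂₂ = 52/160 = 0.3250000.
Pooled p̂ = (132+52)/(659+160) = 184/819 = 0.2246642.
SE = √(p̂(1−p̂)(1/n₁+1/n₂)) = √(0.2246642·0.7753358·0.00776745) = √(0.00135301) = 0.0367833.
z = (0.2003035 − 0.3250000)/0.0367833 = -0.1246965/0.0367833 = -3.3900.
p-value = P(Z > -3.390) ≈ 0.9997, so at α = 0.01 we fail to reject H₀.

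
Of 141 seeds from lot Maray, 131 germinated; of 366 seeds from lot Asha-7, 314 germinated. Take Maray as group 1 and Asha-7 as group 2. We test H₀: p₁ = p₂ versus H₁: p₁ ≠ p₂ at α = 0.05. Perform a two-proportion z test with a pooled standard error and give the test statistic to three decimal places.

z = 2.191

p̂₁ = 131/141 ≈ 0.929078, p̂₂ = 314/366 ≈ 0.857923.
Pooled p̂ = (131+314)/(141+366) = 445/507 = 0.877712.
SE = √(0.107334 × 0.00982444) = 0.032473.
z = (0.929078 − 0.857923)/0.032473 = 0.071155/0.032473 = 2.191.
Two-sided p-value ≈ 2·Φ(−2.191) = 0.0284; since p < α = 0.05, reject H₀.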